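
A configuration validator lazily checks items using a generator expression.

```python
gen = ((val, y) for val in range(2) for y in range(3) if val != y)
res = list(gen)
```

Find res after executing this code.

Step 1: Nested generator over range(2) x range(3) where val != y:
  (0, 0): excluded (val == y)
  (0, 1): included
  (0, 2): included
  (1, 0): included
  (1, 1): excluded (val == y)
  (1, 2): included
Therefore res = [(0, 1), (0, 2), (1, 0), (1, 2)].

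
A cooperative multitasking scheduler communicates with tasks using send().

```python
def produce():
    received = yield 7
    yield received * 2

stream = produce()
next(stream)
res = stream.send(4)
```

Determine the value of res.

Step 1: next(stream) advances to first yield, producing 7.
Step 2: send(4) resumes, received = 4.
Step 3: yield received * 2 = 4 * 2 = 8.
Therefore res = 8.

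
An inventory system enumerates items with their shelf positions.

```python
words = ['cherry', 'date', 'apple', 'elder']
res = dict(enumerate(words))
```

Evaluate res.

Step 1: enumerate pairs indices with words:
  0 -> 'cherry'
  1 -> 'date'
  2 -> 'apple'
  3 -> 'elder'
Therefore res = {0: 'cherry', 1: 'date', 2: 'apple', 3: 'elder'}.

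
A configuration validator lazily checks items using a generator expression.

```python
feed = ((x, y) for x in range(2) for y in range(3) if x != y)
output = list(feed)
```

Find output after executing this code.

Step 1: Nested generator over range(2) x range(3) where x != y:
  (0, 0): excluded (x == y)
  (0, 1): included
  (0, 2): included
  (1, 0): included
  (1, 1): excluded (x == y)
  (1, 2): included
Therefore output = [(0, 1), (0, 2), (1, 0), (1, 2)].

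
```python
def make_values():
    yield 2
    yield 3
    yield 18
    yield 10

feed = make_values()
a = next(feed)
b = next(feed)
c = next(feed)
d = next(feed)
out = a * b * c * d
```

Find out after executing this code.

Step 1: Create generator and consume all values:
  a = next(feed) = 2
  b = next(feed) = 3
  c = next(feed) = 18
  d = next(feed) = 10
Step 2: out = 2 * 3 * 18 * 10 = 1080.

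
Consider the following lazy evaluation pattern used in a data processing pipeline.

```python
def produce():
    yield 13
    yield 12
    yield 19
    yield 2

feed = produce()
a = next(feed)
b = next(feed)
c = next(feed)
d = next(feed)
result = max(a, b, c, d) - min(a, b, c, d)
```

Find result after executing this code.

Step 1: Create generator and consume all values:
  a = next(feed) = 13
  b = next(feed) = 12
  c = next(feed) = 19
  d = next(feed) = 2
Step 2: max = 19, min = 2, result = 19 - 2 = 17.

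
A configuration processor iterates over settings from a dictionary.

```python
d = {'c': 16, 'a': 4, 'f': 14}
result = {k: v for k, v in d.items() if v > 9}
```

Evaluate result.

Step 1: Filter items where value > 9:
  'c': 16 > 9: kept
  'a': 4 <= 9: removed
  'f': 14 > 9: kept
Therefore result = {'c': 16, 'f': 14}.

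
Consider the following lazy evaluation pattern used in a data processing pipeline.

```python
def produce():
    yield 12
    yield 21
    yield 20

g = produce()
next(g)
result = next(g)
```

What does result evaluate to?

Step 1: produce() creates a generator.
Step 2: next(g) yields 12 (consumed and discarded).
Step 3: next(g) yields 21, assigned to result.
Therefore result = 21.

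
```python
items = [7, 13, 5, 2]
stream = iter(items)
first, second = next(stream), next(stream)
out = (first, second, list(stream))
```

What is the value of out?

Step 1: Create iterator over [7, 13, 5, 2].
Step 2: first = 7, second = 13.
Step 3: Remaining elements: [5, 2].
Therefore out = (7, 13, [5, 2]).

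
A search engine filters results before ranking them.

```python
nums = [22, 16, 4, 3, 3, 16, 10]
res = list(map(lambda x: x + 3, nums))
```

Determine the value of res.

Step 1: Apply lambda x: x + 3 to each element:
  22 -> 25
  16 -> 19
  4 -> 7
  3 -> 6
  3 -> 6
  16 -> 19
  10 -> 13
Therefore res = [25, 19, 7, 6, 6, 19, 13].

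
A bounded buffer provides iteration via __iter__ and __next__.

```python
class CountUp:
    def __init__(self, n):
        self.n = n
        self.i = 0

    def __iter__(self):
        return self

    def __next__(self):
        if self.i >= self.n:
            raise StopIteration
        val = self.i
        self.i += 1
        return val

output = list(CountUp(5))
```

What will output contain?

Step 1: CountUp(5) creates an iterator counting 0 to 4.
Step 2: list() consumes all values: [0, 1, 2, 3, 4].
Therefore output = [0, 1, 2, 3, 4].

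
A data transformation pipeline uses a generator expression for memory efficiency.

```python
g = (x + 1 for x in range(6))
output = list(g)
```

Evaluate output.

Step 1: For each x in range(6), compute x+1:
  x=0: 0+1 = 1
  x=1: 1+1 = 2
  x=2: 2+1 = 3
  x=3: 3+1 = 4
  x=4: 4+1 = 5
  x=5: 5+1 = 6
Therefore output = [1, 2, 3, 4, 5, 6].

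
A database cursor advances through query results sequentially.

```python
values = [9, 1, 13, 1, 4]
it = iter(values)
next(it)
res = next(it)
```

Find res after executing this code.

Step 1: Create iterator over [9, 1, 13, 1, 4].
Step 2: next() consumes 9.
Step 3: next() returns 1.
Therefore res = 1.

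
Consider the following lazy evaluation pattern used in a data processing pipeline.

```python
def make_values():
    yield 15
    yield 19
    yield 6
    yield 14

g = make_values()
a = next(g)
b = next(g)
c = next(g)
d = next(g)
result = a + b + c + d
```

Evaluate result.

Step 1: Create generator and consume all values:
  a = next(g) = 15
  b = next(g) = 19
  c = next(g) = 6
  d = next(g) = 14
Step 2: result = 15 + 19 + 6 + 14 = 54.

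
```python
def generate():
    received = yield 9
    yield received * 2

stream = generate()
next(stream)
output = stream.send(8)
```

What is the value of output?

Step 1: next(stream) advances to first yield, producing 9.
Step 2: send(8) resumes, received = 8.
Step 3: yield received * 2 = 8 * 2 = 16.
Therefore output = 16.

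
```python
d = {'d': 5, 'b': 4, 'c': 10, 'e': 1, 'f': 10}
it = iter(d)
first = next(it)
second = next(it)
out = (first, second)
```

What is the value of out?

Step 1: iter(d) iterates over keys: ['d', 'b', 'c', 'e', 'f'].
Step 2: first = next(it) = 'd', second = next(it) = 'b'.
Therefore out = ('d', 'b').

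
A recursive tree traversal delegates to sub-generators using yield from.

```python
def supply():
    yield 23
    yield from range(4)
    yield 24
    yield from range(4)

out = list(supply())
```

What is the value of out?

Step 1: Trace yields in order:
  yield 23
  yield 0
  yield 1
  yield 2
  yield 3
  yield 24
  yield 0
  yield 1
  yield 2
  yield 3
Therefore out = [23, 0, 1, 2, 3, 24, 0, 1, 2, 3].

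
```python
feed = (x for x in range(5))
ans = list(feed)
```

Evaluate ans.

Step 1: Generator expression iterates range(5): [0, 1, 2, 3, 4].
Step 2: list() collects all values.
Therefore ans = [0, 1, 2, 3, 4].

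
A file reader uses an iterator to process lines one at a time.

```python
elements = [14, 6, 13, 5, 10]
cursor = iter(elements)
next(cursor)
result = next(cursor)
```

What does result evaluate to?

Step 1: Create iterator over [14, 6, 13, 5, 10].
Step 2: next() consumes 14.
Step 3: next() returns 6.
Therefore result = 6.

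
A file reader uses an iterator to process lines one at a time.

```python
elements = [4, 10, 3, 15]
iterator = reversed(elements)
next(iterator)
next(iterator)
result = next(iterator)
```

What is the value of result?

Step 1: reversed([4, 10, 3, 15]) gives iterator: [15, 3, 10, 4].
Step 2: First next() = 15, second next() = 3.
Step 3: Third next() = 10.
Therefore result = 10.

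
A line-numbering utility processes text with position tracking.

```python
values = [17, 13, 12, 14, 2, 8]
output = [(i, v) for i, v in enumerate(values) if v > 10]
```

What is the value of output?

Step 1: Filter enumerate([17, 13, 12, 14, 2, 8]) keeping v > 10:
  (0, 17): 17 > 10, included
  (1, 13): 13 > 10, included
  (2, 12): 12 > 10, included
  (3, 14): 14 > 10, included
  (4, 2): 2 <= 10, excluded
  (5, 8): 8 <= 10, excluded
Therefore output = [(0, 17), (1, 13), (2, 12), (3, 14)].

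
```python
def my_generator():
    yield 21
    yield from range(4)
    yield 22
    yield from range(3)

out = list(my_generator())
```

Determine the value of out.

Step 1: Trace yields in order:
  yield 21
  yield 0
  yield 1
  yield 2
  yield 3
  yield 22
  yield 0
  yield 1
  yield 2
Therefore out = [21, 0, 1, 2, 3, 22, 0, 1, 2].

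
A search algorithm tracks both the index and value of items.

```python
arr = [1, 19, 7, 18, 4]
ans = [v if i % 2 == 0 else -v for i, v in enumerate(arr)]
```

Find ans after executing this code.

Step 1: For each (i, v), keep v if i is even, negate if odd:
  i=0 (even): keep 1
  i=1 (odd): negate to -19
  i=2 (even): keep 7
  i=3 (odd): negate to -18
  i=4 (even): keep 4
Therefore ans = [1, -19, 7, -18, 4].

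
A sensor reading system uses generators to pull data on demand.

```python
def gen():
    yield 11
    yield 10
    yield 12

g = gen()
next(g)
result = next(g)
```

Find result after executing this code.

Step 1: gen() creates a generator.
Step 2: next(g) yields 11 (consumed and discarded).
Step 3: next(g) yields 10, assigned to result.
Therefore result = 10.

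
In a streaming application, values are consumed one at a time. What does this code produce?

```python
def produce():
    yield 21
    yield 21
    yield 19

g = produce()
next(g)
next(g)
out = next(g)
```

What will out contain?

Step 1: produce() creates a generator.
Step 2: next(g) yields 21 (consumed and discarded).
Step 3: next(g) yields 21 (consumed and discarded).
Step 4: next(g) yields 19, assigned to out.
Therefore out = 19.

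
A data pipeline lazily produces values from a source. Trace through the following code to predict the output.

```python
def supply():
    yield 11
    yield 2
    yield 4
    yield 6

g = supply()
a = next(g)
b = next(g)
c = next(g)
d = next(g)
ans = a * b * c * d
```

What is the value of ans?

Step 1: Create generator and consume all values:
  a = next(g) = 11
  b = next(g) = 2
  c = next(g) = 4
  d = next(g) = 6
Step 2: ans = 11 * 2 * 4 * 6 = 528.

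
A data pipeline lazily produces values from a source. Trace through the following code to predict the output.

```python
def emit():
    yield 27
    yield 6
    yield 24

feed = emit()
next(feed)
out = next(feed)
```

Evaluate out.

Step 1: emit() creates a generator.
Step 2: next(feed) yields 27 (consumed and discarded).
Step 3: next(feed) yields 6, assigned to out.
Therefore out = 6.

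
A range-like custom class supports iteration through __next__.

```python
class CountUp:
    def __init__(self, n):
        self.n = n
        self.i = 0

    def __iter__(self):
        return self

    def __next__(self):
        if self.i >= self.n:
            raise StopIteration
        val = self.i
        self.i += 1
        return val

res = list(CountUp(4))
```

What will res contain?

Step 1: CountUp(4) creates an iterator counting 0 to 3.
Step 2: list() consumes all values: [0, 1, 2, 3].
Therefore res = [0, 1, 2, 3].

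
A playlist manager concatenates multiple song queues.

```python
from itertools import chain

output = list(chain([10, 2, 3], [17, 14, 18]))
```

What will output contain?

Step 1: chain() concatenates iterables: [10, 2, 3] + [17, 14, 18].
Therefore output = [10, 2, 3, 17, 14, 18].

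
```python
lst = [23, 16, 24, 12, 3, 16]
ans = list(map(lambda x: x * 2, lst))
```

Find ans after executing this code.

Step 1: Apply lambda x: x * 2 to each element:
  23 -> 46
  16 -> 32
  24 -> 48
  12 -> 24
  3 -> 6
  16 -> 32
Therefore ans = [46, 32, 48, 24, 6, 32].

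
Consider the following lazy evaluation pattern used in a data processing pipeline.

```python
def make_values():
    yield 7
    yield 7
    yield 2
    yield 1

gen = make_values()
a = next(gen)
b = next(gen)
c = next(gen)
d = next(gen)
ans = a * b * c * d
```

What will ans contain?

Step 1: Create generator and consume all values:
  a = next(gen) = 7
  b = next(gen) = 7
  c = next(gen) = 2
  d = next(gen) = 1
Step 2: ans = 7 * 7 * 2 * 1 = 98.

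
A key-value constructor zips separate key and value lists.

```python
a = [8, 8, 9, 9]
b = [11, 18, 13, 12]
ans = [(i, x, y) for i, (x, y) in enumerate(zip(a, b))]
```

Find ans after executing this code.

Step 1: enumerate(zip(a, b)) gives index with paired elements:
  i=0: (8, 11)
  i=1: (8, 18)
  i=2: (9, 13)
  i=3: (9, 12)
Therefore ans = [(0, 8, 11), (1, 8, 18), (2, 9, 13), (3, 9, 12)].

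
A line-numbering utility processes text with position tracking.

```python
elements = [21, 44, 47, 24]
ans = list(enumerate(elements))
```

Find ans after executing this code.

Step 1: enumerate pairs each element with its index:
  (0, 21)
  (1, 44)
  (2, 47)
  (3, 24)
Therefore ans = [(0, 21), (1, 44), (2, 47), (3, 24)].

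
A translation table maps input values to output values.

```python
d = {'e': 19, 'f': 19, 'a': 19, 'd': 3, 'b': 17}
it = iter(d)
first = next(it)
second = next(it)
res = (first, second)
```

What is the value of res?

Step 1: iter(d) iterates over keys: ['e', 'f', 'a', 'd', 'b'].
Step 2: first = next(it) = 'e', second = next(it) = 'f'.
Therefore res = ('e', 'f').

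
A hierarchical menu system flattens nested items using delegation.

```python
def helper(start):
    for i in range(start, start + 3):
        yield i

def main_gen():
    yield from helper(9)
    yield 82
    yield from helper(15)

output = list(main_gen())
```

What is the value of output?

Step 1: main_gen() delegates to helper(9):
  yield 9
  yield 10
  yield 11
Step 2: yield 82
Step 3: Delegates to helper(15):
  yield 15
  yield 16
  yield 17
Therefore output = [9, 10, 11, 82, 15, 16, 17].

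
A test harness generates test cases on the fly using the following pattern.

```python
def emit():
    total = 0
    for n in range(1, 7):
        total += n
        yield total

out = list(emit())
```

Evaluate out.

Step 1: Generator accumulates running sum:
  n=1: total = 1, yield 1
  n=2: total = 3, yield 3
  n=3: total = 6, yield 6
  n=4: total = 10, yield 10
  n=5: total = 15, yield 15
  n=6: total = 21, yield 21
Therefore out = [1, 3, 6, 10, 15, 21].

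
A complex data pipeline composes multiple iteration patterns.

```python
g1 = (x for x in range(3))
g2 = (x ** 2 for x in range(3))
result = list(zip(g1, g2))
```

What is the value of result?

Step 1: g1 produces [0, 1, 2].
Step 2: g2 produces [0, 1, 4].
Step 3: zip pairs them: [(0, 0), (1, 1), (2, 4)].
Therefore result = [(0, 0), (1, 1), (2, 4)].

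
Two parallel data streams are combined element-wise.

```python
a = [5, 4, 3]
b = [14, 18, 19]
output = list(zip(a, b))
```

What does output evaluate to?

Step 1: zip pairs elements at same index:
  Index 0: (5, 14)
  Index 1: (4, 18)
  Index 2: (3, 19)
Therefore output = [(5, 14), (4, 18), (3, 19)].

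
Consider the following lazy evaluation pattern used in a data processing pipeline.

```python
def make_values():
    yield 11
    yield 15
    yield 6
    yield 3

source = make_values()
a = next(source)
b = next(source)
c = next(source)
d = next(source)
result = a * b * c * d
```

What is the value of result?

Step 1: Create generator and consume all values:
  a = next(source) = 11
  b = next(source) = 15
  c = next(source) = 6
  d = next(source) = 3
Step 2: result = 11 * 15 * 6 * 3 = 2970.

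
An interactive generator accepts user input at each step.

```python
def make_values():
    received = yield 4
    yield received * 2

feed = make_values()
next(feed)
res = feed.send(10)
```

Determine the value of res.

Step 1: next(feed) advances to first yield, producing 4.
Step 2: send(10) resumes, received = 10.
Step 3: yield received * 2 = 10 * 2 = 20.
Therefore res = 20.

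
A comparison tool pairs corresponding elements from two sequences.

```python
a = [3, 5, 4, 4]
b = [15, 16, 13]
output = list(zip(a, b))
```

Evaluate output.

Step 1: zip stops at shortest (len(a)=4, len(b)=3):
  Index 0: (3, 15)
  Index 1: (5, 16)
  Index 2: (4, 13)
Step 2: Last element of a (4) has no pair, dropped.
Therefore output = [(3, 15), (5, 16), (4, 13)].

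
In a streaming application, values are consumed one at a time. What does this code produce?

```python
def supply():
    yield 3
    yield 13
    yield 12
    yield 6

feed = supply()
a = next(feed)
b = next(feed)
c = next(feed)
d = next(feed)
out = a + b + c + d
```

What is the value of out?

Step 1: Create generator and consume all values:
  a = next(feed) = 3
  b = next(feed) = 13
  c = next(feed) = 12
  d = next(feed) = 6
Step 2: out = 3 + 13 + 12 + 6 = 34.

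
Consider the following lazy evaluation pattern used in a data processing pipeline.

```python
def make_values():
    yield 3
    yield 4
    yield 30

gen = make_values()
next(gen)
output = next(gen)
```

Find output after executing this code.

Step 1: make_values() creates a generator.
Step 2: next(gen) yields 3 (consumed and discarded).
Step 3: next(gen) yields 4, assigned to output.
Therefore output = 4.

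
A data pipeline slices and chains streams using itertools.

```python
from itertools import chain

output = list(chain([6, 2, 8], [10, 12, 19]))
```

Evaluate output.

Step 1: chain() concatenates iterables: [6, 2, 8] + [10, 12, 19].
Therefore output = [6, 2, 8, 10, 12, 19].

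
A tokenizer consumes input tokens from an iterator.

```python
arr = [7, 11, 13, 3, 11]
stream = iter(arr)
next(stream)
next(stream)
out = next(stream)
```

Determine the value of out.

Step 1: Create iterator over [7, 11, 13, 3, 11].
Step 2: next() consumes 7.
Step 3: next() consumes 11.
Step 4: next() returns 13.
Therefore out = 13.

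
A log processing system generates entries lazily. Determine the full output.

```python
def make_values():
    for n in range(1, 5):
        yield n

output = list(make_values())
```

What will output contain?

Step 1: The generator yields each value from range(1, 5).
Step 2: list() consumes all yields: [1, 2, 3, 4].
Therefore output = [1, 2, 3, 4].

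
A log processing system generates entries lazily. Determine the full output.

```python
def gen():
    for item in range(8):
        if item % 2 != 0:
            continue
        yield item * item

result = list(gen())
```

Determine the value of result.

Step 1: Only yield item**2 when item is divisible by 2:
  item=0: 0 % 2 == 0, yield 0**2 = 0
  item=2: 2 % 2 == 0, yield 2**2 = 4
  item=4: 4 % 2 == 0, yield 4**2 = 16
  item=6: 6 % 2 == 0, yield 6**2 = 36
Therefore result = [0, 4, 16, 36].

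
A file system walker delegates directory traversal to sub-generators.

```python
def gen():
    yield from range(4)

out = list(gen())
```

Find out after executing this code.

Step 1: yield from delegates to the iterable, yielding each element.
Step 2: Collected values: [0, 1, 2, 3].
Therefore out = [0, 1, 2, 3].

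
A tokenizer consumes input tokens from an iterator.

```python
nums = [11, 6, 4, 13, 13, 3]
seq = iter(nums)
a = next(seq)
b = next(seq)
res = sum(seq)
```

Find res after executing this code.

Step 1: Create iterator over [11, 6, 4, 13, 13, 3].
Step 2: a = next() = 11, b = next() = 6.
Step 3: sum() of remaining [4, 13, 13, 3] = 33.
Therefore res = 33.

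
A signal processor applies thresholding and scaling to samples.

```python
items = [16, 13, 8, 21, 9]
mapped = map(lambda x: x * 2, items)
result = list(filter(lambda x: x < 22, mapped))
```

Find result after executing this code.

Step 1: Map x * 2:
  16 -> 32
  13 -> 26
  8 -> 16
  21 -> 42
  9 -> 18
Step 2: Filter for < 22:
  32: removed
  26: removed
  16: kept
  42: removed
  18: kept
Therefore result = [16, 18].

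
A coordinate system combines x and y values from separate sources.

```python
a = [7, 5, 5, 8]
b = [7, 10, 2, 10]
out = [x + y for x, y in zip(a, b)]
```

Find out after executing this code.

Step 1: Add corresponding elements:
  7 + 7 = 14
  5 + 10 = 15
  5 + 2 = 7
  8 + 10 = 18
Therefore out = [14, 15, 7, 18].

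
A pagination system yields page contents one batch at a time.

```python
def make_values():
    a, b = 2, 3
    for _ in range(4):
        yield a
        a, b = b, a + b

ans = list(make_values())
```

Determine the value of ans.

Step 1: Fibonacci-like sequence starting with a=2, b=3:
  Iteration 1: yield a=2, then a,b = 3,5
  Iteration 2: yield a=3, then a,b = 5,8
  Iteration 3: yield a=5, then a,b = 8,13
  Iteration 4: yield a=8, then a,b = 13,21
Therefore ans = [2, 3, 5, 8].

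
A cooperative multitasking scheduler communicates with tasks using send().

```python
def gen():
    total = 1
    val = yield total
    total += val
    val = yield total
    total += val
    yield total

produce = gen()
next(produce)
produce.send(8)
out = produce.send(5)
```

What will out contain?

Step 1: next() -> yield total=1.
Step 2: send(8) -> val=8, total = 1+8 = 9, yield 9.
Step 3: send(5) -> val=5, total = 9+5 = 14, yield 14.
Therefore out = 14.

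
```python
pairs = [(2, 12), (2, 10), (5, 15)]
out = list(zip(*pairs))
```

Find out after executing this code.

Step 1: zip(*pairs) transposes: unzips [(2, 12), (2, 10), (5, 15)] into separate sequences.
Step 2: First elements: (2, 2, 5), second elements: (12, 10, 15).
Therefore out = [(2, 2, 5), (12, 10, 15)].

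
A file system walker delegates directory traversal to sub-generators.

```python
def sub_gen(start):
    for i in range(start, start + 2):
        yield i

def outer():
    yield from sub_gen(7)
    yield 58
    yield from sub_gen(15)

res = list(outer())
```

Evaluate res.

Step 1: outer() delegates to sub_gen(7):
  yield 7
  yield 8
Step 2: yield 58
Step 3: Delegates to sub_gen(15):
  yield 15
  yield 16
Therefore res = [7, 8, 58, 15, 16].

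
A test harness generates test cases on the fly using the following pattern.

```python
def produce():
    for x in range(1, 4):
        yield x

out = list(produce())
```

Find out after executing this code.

Step 1: The generator yields each value from range(1, 4).
Step 2: list() consumes all yields: [1, 2, 3].
Therefore out = [1, 2, 3].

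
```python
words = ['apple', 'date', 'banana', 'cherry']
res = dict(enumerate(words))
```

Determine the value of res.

Step 1: enumerate pairs indices with words:
  0 -> 'apple'
  1 -> 'date'
  2 -> 'banana'
  3 -> 'cherry'
Therefore res = {0: 'apple', 1: 'date', 2: 'banana', 3: 'cherry'}.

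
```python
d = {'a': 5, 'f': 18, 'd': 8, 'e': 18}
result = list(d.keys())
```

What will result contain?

Step 1: d.keys() returns the dictionary keys in insertion order.
Therefore result = ['a', 'f', 'd', 'e'].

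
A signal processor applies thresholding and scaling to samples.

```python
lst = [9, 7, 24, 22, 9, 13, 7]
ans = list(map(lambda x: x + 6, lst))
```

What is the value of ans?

Step 1: Apply lambda x: x + 6 to each element:
  9 -> 15
  7 -> 13
  24 -> 30
  22 -> 28
  9 -> 15
  13 -> 19
  7 -> 13
Therefore ans = [15, 13, 30, 28, 15, 19, 13].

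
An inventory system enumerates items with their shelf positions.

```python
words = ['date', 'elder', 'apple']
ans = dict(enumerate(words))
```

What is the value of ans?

Step 1: enumerate pairs indices with words:
  0 -> 'date'
  1 -> 'elder'
  2 -> 'apple'
Therefore ans = {0: 'date', 1: 'elder', 2: 'apple'}.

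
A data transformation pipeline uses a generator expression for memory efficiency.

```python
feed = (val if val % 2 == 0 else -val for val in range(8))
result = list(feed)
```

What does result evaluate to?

Step 1: For each val in range(8), yield val if even, else -val:
  val=0: even, yield 0
  val=1: odd, yield -1
  val=2: even, yield 2
  val=3: odd, yield -3
  val=4: even, yield 4
  val=5: odd, yield -5
  val=6: even, yield 6
  val=7: odd, yield -7
Therefore result = [0, -1, 2, -3, 4, -5, 6, -7].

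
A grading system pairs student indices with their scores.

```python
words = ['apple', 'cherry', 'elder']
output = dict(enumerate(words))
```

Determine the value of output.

Step 1: enumerate pairs indices with words:
  0 -> 'apple'
  1 -> 'cherry'
  2 -> 'elder'
Therefore output = {0: 'apple', 1: 'cherry', 2: 'elder'}.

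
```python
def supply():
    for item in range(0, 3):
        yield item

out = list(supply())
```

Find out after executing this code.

Step 1: The generator yields each value from range(0, 3).
Step 2: list() consumes all yields: [0, 1, 2].
Therefore out = [0, 1, 2].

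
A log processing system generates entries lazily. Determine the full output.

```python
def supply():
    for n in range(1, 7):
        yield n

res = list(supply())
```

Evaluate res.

Step 1: The generator yields each value from range(1, 7).
Step 2: list() consumes all yields: [1, 2, 3, 4, 5, 6].
Therefore res = [1, 2, 3, 4, 5, 6].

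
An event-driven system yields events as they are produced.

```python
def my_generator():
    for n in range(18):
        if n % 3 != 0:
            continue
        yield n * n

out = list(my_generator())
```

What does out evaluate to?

Step 1: Only yield n**2 when n is divisible by 3:
  n=0: 0 % 3 == 0, yield 0**2 = 0
  n=3: 3 % 3 == 0, yield 3**2 = 9
  n=6: 6 % 3 == 0, yield 6**2 = 36
  n=9: 9 % 3 == 0, yield 9**2 = 81
  n=12: 12 % 3 == 0, yield 12**2 = 144
  n=15: 15 % 3 == 0, yield 15**2 = 225
Therefore out = [0, 9, 36, 81, 144, 225].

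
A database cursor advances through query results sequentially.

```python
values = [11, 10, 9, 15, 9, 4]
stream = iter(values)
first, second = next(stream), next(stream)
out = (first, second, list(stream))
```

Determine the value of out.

Step 1: Create iterator over [11, 10, 9, 15, 9, 4].
Step 2: first = 11, second = 10.
Step 3: Remaining elements: [9, 15, 9, 4].
Therefore out = (11, 10, [9, 15, 9, 4]).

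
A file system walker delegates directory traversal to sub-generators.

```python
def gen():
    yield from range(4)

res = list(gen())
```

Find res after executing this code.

Step 1: yield from delegates to the iterable, yielding each element.
Step 2: Collected values: [0, 1, 2, 3].
Therefore res = [0, 1, 2, 3].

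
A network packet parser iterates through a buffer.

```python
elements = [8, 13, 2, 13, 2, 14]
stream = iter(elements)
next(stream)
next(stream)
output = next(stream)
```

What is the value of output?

Step 1: Create iterator over [8, 13, 2, 13, 2, 14].
Step 2: next() consumes 8.
Step 3: next() consumes 13.
Step 4: next() returns 2.
Therefore output = 2.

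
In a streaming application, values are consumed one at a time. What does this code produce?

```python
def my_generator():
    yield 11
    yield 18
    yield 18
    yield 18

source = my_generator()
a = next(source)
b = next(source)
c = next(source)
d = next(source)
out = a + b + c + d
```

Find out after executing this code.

Step 1: Create generator and consume all values:
  a = next(source) = 11
  b = next(source) = 18
  c = next(source) = 18
  d = next(source) = 18
Step 2: out = 11 + 18 + 18 + 18 = 65.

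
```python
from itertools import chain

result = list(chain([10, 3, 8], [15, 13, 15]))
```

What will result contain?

Step 1: chain() concatenates iterables: [10, 3, 8] + [15, 13, 15].
Therefore result = [10, 3, 8, 15, 13, 15].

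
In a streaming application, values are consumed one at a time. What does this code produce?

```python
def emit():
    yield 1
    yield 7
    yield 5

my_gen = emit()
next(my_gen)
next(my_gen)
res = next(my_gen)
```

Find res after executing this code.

Step 1: emit() creates a generator.
Step 2: next(my_gen) yields 1 (consumed and discarded).
Step 3: next(my_gen) yields 7 (consumed and discarded).
Step 4: next(my_gen) yields 5, assigned to res.
Therefore res = 5.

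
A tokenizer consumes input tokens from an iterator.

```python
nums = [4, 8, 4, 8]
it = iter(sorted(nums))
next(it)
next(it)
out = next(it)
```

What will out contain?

Step 1: sorted([4, 8, 4, 8]) = [4, 4, 8, 8].
Step 2: Create iterator and skip 2 elements.
Step 3: next() returns 8.
Therefore out = 8.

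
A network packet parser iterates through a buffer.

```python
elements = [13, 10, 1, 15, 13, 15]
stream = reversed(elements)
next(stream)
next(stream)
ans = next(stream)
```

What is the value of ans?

Step 1: reversed([13, 10, 1, 15, 13, 15]) gives iterator: [15, 13, 15, 1, 10, 13].
Step 2: First next() = 15, second next() = 13.
Step 3: Third next() = 15.
Therefore ans = 15.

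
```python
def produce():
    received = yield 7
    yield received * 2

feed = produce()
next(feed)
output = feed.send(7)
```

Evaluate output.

Step 1: next(feed) advances to first yield, producing 7.
Step 2: send(7) resumes, received = 7.
Step 3: yield received * 2 = 7 * 2 = 14.
Therefore output = 14.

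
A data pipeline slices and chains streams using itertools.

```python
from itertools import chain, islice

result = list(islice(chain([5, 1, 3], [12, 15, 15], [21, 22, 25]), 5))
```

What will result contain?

Step 1: chain([5, 1, 3], [12, 15, 15], [21, 22, 25]) = [5, 1, 3, 12, 15, 15, 21, 22, 25].
Step 2: islice takes first 5 elements: [5, 1, 3, 12, 15].
Therefore result = [5, 1, 3, 12, 15].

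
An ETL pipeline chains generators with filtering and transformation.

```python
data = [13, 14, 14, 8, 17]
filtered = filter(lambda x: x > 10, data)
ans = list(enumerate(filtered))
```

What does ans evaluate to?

Step 1: Filter [13, 14, 14, 8, 17] for > 10: [13, 14, 14, 17].
Step 2: enumerate re-indexes from 0: [(0, 13), (1, 14), (2, 14), (3, 17)].
Therefore ans = [(0, 13), (1, 14), (2, 14), (3, 17)].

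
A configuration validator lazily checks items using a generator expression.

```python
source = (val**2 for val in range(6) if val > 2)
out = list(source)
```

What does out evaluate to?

Step 1: For range(6), keep val > 2, then square:
  val=0: 0 <= 2, excluded
  val=1: 1 <= 2, excluded
  val=2: 2 <= 2, excluded
  val=3: 3 > 2, yield 3**2 = 9
  val=4: 4 > 2, yield 4**2 = 16
  val=5: 5 > 2, yield 5**2 = 25
Therefore out = [9, 16, 25].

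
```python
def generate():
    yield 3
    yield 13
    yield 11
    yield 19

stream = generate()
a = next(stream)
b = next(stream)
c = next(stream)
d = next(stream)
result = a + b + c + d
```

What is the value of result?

Step 1: Create generator and consume all values:
  a = next(stream) = 3
  b = next(stream) = 13
  c = next(stream) = 11
  d = next(stream) = 19
Step 2: result = 3 + 13 + 11 + 19 = 46.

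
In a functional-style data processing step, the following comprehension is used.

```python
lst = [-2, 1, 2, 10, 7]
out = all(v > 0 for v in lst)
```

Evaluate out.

Step 1: Check v > 0 for each element in [-2, 1, 2, 10, 7]:
  -2 > 0: False
  1 > 0: True
  2 > 0: True
  10 > 0: True
  7 > 0: True
Step 2: all() returns False.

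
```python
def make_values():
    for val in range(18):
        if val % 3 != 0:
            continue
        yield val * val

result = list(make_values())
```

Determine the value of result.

Step 1: Only yield val**2 when val is divisible by 3:
  val=0: 0 % 3 == 0, yield 0**2 = 0
  val=3: 3 % 3 == 0, yield 3**2 = 9
  val=6: 6 % 3 == 0, yield 6**2 = 36
  val=9: 9 % 3 == 0, yield 9**2 = 81
  val=12: 12 % 3 == 0, yield 12**2 = 144
  val=15: 15 % 3 == 0, yield 15**2 = 225
Therefore result = [0, 9, 36, 81, 144, 225].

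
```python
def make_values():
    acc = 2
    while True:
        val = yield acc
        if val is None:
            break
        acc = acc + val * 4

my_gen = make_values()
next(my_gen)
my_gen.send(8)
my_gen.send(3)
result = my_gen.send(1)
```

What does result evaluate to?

Step 1: next() -> yield acc=2.
Step 2: send(8) -> val=8, acc = 2 + 8*4 = 34, yield 34.
Step 3: send(3) -> val=3, acc = 34 + 3*4 = 46, yield 46.
Step 4: send(1) -> val=1, acc = 46 + 1*4 = 50, yield 50.
Therefore result = 50.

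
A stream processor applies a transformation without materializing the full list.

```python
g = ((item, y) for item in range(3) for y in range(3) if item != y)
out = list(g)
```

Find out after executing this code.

Step 1: Nested generator over range(3) x range(3) where item != y:
  (0, 0): excluded (item == y)
  (0, 1): included
  (0, 2): included
  (1, 0): included
  (1, 1): excluded (item == y)
  (1, 2): included
  (2, 0): included
  (2, 1): included
  (2, 2): excluded (item == y)
Therefore out = [(0, 1), (0, 2), (1, 0), (1, 2), (2, 0), (2, 1)].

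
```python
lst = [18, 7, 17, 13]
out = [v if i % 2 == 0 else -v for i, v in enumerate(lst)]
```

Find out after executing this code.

Step 1: For each (i, v), keep v if i is even, negate if odd:
  i=0 (even): keep 18
  i=1 (odd): negate to -7
  i=2 (even): keep 17
  i=3 (odd): negate to -13
Therefore out = [18, -7, 17, -13].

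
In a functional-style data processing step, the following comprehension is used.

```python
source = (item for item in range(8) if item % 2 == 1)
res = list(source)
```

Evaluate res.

Step 1: Filter range(8) keeping only odd values:
  item=0: even, excluded
  item=1: odd, included
  item=2: even, excluded
  item=3: odd, included
  item=4: even, excluded
  item=5: odd, included
  item=6: even, excluded
  item=7: odd, included
Therefore res = [1, 3, 5, 7].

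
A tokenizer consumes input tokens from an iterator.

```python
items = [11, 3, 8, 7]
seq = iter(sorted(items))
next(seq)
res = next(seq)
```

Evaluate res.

Step 1: sorted([11, 3, 8, 7]) = [3, 7, 8, 11].
Step 2: Create iterator and skip 1 elements.
Step 3: next() returns 7.
Therefore res = 7.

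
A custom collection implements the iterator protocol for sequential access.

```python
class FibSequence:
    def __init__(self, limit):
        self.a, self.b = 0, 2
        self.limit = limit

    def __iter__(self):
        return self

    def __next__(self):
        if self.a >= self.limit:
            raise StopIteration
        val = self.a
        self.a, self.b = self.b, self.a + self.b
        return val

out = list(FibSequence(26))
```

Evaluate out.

Step 1: Fibonacci-like sequence (a=0, b=2) until >= 26:
  Yield 0, then a,b = 2,2
  Yield 2, then a,b = 2,4
  Yield 2, then a,b = 4,6
  Yield 4, then a,b = 6,10
  Yield 6, then a,b = 10,16
  Yield 10, then a,b = 16,26
  Yield 16, then a,b = 26,42
Step 2: 26 >= 26, stop.
Therefore out = [0, 2, 2, 4, 6, 10, 16].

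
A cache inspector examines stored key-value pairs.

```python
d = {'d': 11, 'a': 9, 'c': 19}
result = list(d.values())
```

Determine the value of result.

Step 1: d.values() returns the dictionary values in insertion order.
Therefore result = [11, 9, 19].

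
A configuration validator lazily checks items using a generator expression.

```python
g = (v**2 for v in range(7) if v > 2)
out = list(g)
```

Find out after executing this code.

Step 1: For range(7), keep v > 2, then square:
  v=0: 0 <= 2, excluded
  v=1: 1 <= 2, excluded
  v=2: 2 <= 2, excluded
  v=3: 3 > 2, yield 3**2 = 9
  v=4: 4 > 2, yield 4**2 = 16
  v=5: 5 > 2, yield 5**2 = 25
  v=6: 6 > 2, yield 6**2 = 36
Therefore out = [9, 16, 25, 36].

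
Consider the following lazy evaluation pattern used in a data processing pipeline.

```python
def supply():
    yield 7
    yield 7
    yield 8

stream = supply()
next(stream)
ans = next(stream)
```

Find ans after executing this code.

Step 1: supply() creates a generator.
Step 2: next(stream) yields 7 (consumed and discarded).
Step 3: next(stream) yields 7, assigned to ans.
Therefore ans = 7.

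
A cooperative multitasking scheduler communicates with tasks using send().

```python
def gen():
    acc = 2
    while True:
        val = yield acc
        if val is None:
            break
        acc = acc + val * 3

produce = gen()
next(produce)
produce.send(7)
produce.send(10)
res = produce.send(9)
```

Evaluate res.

Step 1: next() -> yield acc=2.
Step 2: send(7) -> val=7, acc = 2 + 7*3 = 23, yield 23.
Step 3: send(10) -> val=10, acc = 23 + 10*3 = 53, yield 53.
Step 4: send(9) -> val=9, acc = 53 + 9*3 = 80, yield 80.
Therefore res = 80.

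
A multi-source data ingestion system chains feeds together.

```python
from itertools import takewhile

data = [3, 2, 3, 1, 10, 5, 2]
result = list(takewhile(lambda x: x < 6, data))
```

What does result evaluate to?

Step 1: takewhile stops at first element >= 6:
  3 < 6: take
  2 < 6: take
  3 < 6: take
  1 < 6: take
  10 >= 6: stop
Therefore result = [3, 2, 3, 1].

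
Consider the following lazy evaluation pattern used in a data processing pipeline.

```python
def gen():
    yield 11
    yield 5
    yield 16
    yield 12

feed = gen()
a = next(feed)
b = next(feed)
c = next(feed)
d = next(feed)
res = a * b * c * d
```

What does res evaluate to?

Step 1: Create generator and consume all values:
  a = next(feed) = 11
  b = next(feed) = 5
  c = next(feed) = 16
  d = next(feed) = 12
Step 2: res = 11 * 5 * 16 * 12 = 10560.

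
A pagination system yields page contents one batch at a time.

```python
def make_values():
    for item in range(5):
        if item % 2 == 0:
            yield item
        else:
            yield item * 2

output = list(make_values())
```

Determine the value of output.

Step 1: For each item in range(5), yield item if even, else item*2:
  item=0 (even): yield 0
  item=1 (odd): yield 1*2 = 2
  item=2 (even): yield 2
  item=3 (odd): yield 3*2 = 6
  item=4 (even): yield 4
Therefore output = [0, 2, 2, 6, 4].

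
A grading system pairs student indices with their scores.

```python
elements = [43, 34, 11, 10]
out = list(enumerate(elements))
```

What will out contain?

Step 1: enumerate pairs each element with its index:
  (0, 43)
  (1, 34)
  (2, 11)
  (3, 10)
Therefore out = [(0, 43), (1, 34), (2, 11), (3, 10)].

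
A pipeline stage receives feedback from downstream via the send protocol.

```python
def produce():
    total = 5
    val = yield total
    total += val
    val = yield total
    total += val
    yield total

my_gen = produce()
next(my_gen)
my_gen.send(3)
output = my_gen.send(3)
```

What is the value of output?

Step 1: next() -> yield total=5.
Step 2: send(3) -> val=3, total = 5+3 = 8, yield 8.
Step 3: send(3) -> val=3, total = 8+3 = 11, yield 11.
Therefore output = 11.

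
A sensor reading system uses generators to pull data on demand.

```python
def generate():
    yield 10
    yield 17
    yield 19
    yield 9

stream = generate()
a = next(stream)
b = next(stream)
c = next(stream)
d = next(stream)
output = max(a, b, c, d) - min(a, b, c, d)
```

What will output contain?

Step 1: Create generator and consume all values:
  a = next(stream) = 10
  b = next(stream) = 17
  c = next(stream) = 19
  d = next(stream) = 9
Step 2: max = 19, min = 9, output = 19 - 9 = 10.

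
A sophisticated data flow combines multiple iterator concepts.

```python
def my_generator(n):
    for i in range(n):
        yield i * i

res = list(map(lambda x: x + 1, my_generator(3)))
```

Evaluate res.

Step 1: my_generator(3) yields squares: [0, 1, 4].
Step 2: map adds 1 to each: [1, 2, 5].
Therefore res = [1, 2, 5].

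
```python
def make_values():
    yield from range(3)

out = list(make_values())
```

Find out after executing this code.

Step 1: yield from delegates to the iterable, yielding each element.
Step 2: Collected values: [0, 1, 2].
Therefore out = [0, 1, 2].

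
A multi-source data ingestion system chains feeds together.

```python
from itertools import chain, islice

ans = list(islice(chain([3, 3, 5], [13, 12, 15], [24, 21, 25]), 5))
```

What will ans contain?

Step 1: chain([3, 3, 5], [13, 12, 15], [24, 21, 25]) = [3, 3, 5, 13, 12, 15, 24, 21, 25].
Step 2: islice takes first 5 elements: [3, 3, 5, 13, 12].
Therefore ans = [3, 3, 5, 13, 12].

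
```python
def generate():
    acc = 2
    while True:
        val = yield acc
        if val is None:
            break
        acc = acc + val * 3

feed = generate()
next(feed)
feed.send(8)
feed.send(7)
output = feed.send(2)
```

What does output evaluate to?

Step 1: next() -> yield acc=2.
Step 2: send(8) -> val=8, acc = 2 + 8*3 = 26, yield 26.
Step 3: send(7) -> val=7, acc = 26 + 7*3 = 47, yield 47.
Step 4: send(2) -> val=2, acc = 47 + 2*3 = 53, yield 53.
Therefore output = 53.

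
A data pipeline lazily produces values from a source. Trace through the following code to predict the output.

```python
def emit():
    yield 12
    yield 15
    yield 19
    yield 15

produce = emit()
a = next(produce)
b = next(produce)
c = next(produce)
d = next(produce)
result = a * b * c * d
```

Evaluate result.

Step 1: Create generator and consume all values:
  a = next(produce) = 12
  b = next(produce) = 15
  c = next(produce) = 19
  d = next(produce) = 15
Step 2: result = 12 * 15 * 19 * 15 = 51300.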